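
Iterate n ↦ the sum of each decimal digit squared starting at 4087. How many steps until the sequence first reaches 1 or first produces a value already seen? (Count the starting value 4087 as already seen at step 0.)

4087 → 4² + 0² + 8² + 7² = 129
129 → 1² + 2² + 9² = 86
86 → 8² + 6² = 100
100 → 1² + 0² + 0² = 1  — reached 1.
That took 4 steps.

4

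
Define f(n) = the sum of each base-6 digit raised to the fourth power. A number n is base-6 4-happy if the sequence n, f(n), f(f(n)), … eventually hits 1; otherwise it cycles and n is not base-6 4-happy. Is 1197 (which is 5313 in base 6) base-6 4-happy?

1197 = (5,3,1,3)_6 → 5⁴ + 3⁴ + 1⁴ + 3⁴ = 625 + 81 + 1 + 81 = 788
788 = (3,3,5,2)_6 → 3⁴ + 3⁴ + 5⁴ + 2⁴ = 81 + 81 + 625 + 16 = 803
803 = (3,4,1,5)_6 → 3⁴ + 4⁴ + 1⁴ + 5⁴ = 81 + 256 + 1 + 625 = 963
963 = (4,2,4,3)_6 → 4⁴ + 2⁴ + 4⁴ + 3⁴ = 256 + 16 + 256 + 81 = 609
609 = (2,4,5,3)_6 → 2⁴ + 4⁴ + 5⁴ + 3⁴ = 16 + 256 + 625 + 81 = 978
978 = (4,3,1,0)_6 → 4⁴ + 3⁴ + 1⁴ + 0⁴ = 256 + 81 + 1 + 0 = 338
338 = (1,3,2,2)_6 → 1⁴ + 3⁴ + 2⁴ + 2⁴ = 1 + 81 + 16 + 16 = 114
114 = (3,1,0)_6 → 3⁴ + 1⁴ + 0⁴ = 81 + 1 + 0 = 82
82 = (2,1,4)_6 → 2⁴ + 1⁴ + 4⁴ = 16 + 1 + 256 = 273
273 = (1,1,3,3)_6 → 1⁴ + 1⁴ + 3⁴ + 3⁴ = 1 + 1 + 81 + 81 = 164
164 = (4,3,2)_6 → 4⁴ + 3⁴ + 2⁴ = 256 + 81 + 16 = 353
353 = (1,3,4,5)_6 → 1⁴ + 3⁴ + 4⁴ + 5⁴ = 1 + 81 + 256 + 625 = 963  — 963 already seen; the sequence cycles without reaching 1.

not base-6 4-happy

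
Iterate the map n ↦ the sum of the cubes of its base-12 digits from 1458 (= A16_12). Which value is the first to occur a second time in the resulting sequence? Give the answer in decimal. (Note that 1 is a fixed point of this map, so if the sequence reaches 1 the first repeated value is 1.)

1

1458 = (10,1,6)_12 → 10³ + 1³ + 6³ = 1000 + 1 + 216 = 1217
1217 = (8,5,5)_12 → 8³ + 5³ + 5³ = 512 + 125 + 125 = 762
762 = (5,3,6)_12 → 5³ + 3³ + 6³ = 125 + 27 + 216 = 368
368 = (2,6,8)_12 → 2³ + 6³ + 8³ = 8 + 216 + 512 = 736
736 = (5,1,4)_12 → 5³ + 1³ + 4³ = 125 + 1 + 64 = 190
190 = (1,3,10)_12 → 1³ + 3³ + 10³ = 1 + 27 + 1000 = 1028
1028 = (7,1,8)_12 → 7³ + 1³ + 8³ = 343 + 1 + 512 = 856
856 = (5,11,4)_12 → 5³ + 11³ + 4³ = 125 + 1331 + 64 = 1520
1520 = (10,6,8)_12 → 10³ + 6³ + 8³ = 1000 + 216 + 512 = 1728
1728 = (1,0,0,0)_12 → 1³ + 0³ + 0³ + 0³ = 1 + 0 + 0 + 0 = 1  — reached the fixed point 1.
1 → 1, so 1 is the first repeated value.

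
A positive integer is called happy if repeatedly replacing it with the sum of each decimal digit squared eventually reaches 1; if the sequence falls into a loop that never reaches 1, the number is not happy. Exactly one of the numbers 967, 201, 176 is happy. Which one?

967: 967 → 166 → 73 → 58 → 89 → 145 → 42 → 20 → 4 → 16 → 37 → 58  — repeats 58 (not happy)
201: 201 → 5 → 25 → 29 → 85 → 89 → 145 → 42 → 20 → 4 → 16 → 37 → 58 → 89  — repeats 89 (not happy)
176: 176 → 86 → 100 → 1  — reaches 1 (happy)

176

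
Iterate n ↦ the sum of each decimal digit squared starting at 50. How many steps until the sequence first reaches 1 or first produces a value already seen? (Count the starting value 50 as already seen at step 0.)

12

50 → 5² + 0² = 25
25 → 2² + 5² = 29
29 → 2² + 9² = 85
85 → 8² + 5² = 89
89 → 8² + 9² = 145
145 → 1² + 4² + 5² = 42
42 → 4² + 2² = 20
20 → 2² + 0² = 4
4 → 4² = 16
16 → 1² + 6² = 37
37 → 3² + 7² = 58
58 → 5² + 8² = 89  — 89 repeats.
That took 12 steps.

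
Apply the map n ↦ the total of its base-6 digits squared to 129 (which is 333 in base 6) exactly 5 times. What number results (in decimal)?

129 = (3,3,3)_6 → 3² + 3² + 3² = 9 + 9 + 9 = 27
27 = (4,3)_6 → 4² + 3² = 16 + 9 = 25
25 = (4,1)_6 → 4² + 1² = 16 + 1 = 17
17 = (2,5)_6 → 2² + 5² = 4 + 25 = 29
29 = (4,5)_6 → 4² + 5² = 16 + 25 = 41

41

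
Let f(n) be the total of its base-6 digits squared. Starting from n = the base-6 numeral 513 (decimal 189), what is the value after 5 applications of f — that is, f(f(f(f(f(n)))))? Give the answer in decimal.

189 = (5,1,3)_6 → 5² + 1² + 3² = 35
35 = (5,5)_6 → 5² + 5² = 50
50 = (1,2,2)_6 → 1² + 2² + 2² = 9
9 = (1,3)_6 → 1² + 3² = 10
10 = (1,4)_6 → 1² + 4² = 17

17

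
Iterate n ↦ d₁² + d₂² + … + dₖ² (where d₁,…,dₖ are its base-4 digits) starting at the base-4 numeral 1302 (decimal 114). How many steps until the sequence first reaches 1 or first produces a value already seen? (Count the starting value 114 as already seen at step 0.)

6

114 = (1,3,0,2)_4 → 1² + 3² + 0² + 2² = 14
14 = (3,2)_4 → 3² + 2² = 13
13 = (3,1)_4 → 3² + 1² = 10
10 = (2,2)_4 → 2² + 2² = 8
8 = (2,0)_4 → 2² + 0² = 4
4 = (1,0)_4 → 1² + 0² = 1  — reached 1.
That took 6 steps.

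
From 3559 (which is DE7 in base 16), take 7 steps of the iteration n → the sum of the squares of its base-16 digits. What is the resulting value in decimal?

3559 = (13,14,7)_16 → 13² + 14² + 7² = 414
414 = (1,9,14)_16 → 1² + 9² + 14² = 278
278 = (1,1,6)_16 → 1² + 1² + 6² = 38
38 = (2,6)_16 → 2² + 6² = 40
40 = (2,8)_16 → 2² + 8² = 68
68 = (4,4)_16 → 4² + 4² = 32
32 = (2,0)_16 → 2² + 0² = 4

4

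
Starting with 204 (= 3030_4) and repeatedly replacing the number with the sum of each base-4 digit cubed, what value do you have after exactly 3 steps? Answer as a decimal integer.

204 = (3,0,3,0)_4 → 3³ + 0³ + 3³ + 0³ = 54
54 = (3,1,2)_4 → 3³ + 1³ + 2³ = 36
36 = (2,1,0)_4 → 2³ + 1³ + 0³ = 9

9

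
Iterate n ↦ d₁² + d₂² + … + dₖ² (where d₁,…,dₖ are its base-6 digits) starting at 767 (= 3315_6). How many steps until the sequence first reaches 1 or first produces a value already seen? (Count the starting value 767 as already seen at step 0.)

3

767 = (3,3,1,5)_6 → 44
44 = (1,1,2)_6 → 6
6 = (1,0)_6 → 1  — reached 1.
That took 3 steps.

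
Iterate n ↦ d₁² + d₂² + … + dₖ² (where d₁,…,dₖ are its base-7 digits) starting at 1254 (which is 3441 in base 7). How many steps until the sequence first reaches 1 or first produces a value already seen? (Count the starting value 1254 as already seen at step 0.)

1254 = (3,4,4,1)_7 → 3² + 4² + 4² + 1² = 42
42 = (6,0)_7 → 6² + 0² = 36
36 = (5,1)_7 → 5² + 1² = 26
26 = (3,5)_7 → 3² + 5² = 34
34 = (4,6)_7 → 4² + 6² = 52
52 = (1,0,3)_7 → 1² + 0² + 3² = 10
10 = (1,3)_7 → 1² + 3² = 10  — 10 repeats.
That took 7 steps.

7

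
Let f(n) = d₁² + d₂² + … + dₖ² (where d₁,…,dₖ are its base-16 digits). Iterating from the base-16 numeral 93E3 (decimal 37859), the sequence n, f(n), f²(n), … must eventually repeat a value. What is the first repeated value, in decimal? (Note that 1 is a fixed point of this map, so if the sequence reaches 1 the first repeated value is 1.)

169

37859 = (9,3,14,3)_16 → 9² + 3² + 14² + 3² = 81 + 9 + 196 + 9 = 295
295 = (1,2,7)_16 → 1² + 2² + 7² = 1 + 4 + 49 = 54
54 = (3,6)_16 → 3² + 6² = 9 + 36 = 45
45 = (2,13)_16 → 2² + 13² = 4 + 169 = 173
173 = (10,13)_16 → 10² + 13² = 100 + 169 = 269
269 = (1,0,13)_16 → 1² + 0² + 13² = 1 + 0 + 169 = 170
170 = (10,10)_16 → 10² + 10² = 100 + 100 = 200
200 = (12,8)_16 → 12² + 8² = 144 + 64 = 208
208 = (13,0)_16 → 13² + 0² = 169 + 0 = 169
169 = (10,9)_16 → 10² + 9² = 100 + 81 = 181
181 = (11,5)_16 → 11² + 5² = 121 + 25 = 146
146 = (9,2)_16 → 9² + 2² = 81 + 4 = 85
85 = (5,5)_16 → 5² + 5² = 25 + 25 = 50
50 = (3,2)_16 → 3² + 2² = 9 + 4 = 13
13 = (13)_16 → 13² = 169  — 169 already appeared earlier.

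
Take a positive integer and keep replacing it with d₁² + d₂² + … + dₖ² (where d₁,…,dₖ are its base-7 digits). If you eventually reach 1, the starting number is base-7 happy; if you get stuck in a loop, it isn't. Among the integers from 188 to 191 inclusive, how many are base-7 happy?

1

188: 188 → 70 → 10 → 10  (repeats 10)
189: 189 → 45 → 45  (repeats 45)
190: 190 → 46 → 52 → 10 → 10  (repeats 10)
191: 191 → 49 → 1  (reaches 1)
base-7 happy: 191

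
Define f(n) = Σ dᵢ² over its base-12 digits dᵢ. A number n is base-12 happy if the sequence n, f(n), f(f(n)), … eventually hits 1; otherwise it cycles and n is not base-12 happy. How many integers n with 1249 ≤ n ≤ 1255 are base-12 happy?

1

1249: 1249 → 129 → 181 → 11 → 121 → 101 → 89 → 74 → 40 → 25 → 5 → 25  — not base-12 happy
1250: 1250 → 132 → 121 → 101 → 89 → 74 → 40 → 25 → 5 → 25  — not base-12 happy
1251: 1251 → 137 → 146 → 5 → 25 → 5  — not base-12 happy
1252: 1252 → 144 → 1  — base-12 happy
1253: 1253 → 153 → 82 → 136 → 137 → 146 → 5 → 25 → 5  — not base-12 happy
1254: 1254 → 164 → 66 → 61 → 26 → 8 → 64 → 41 → 34 → 104 → 128 → 164  — not base-12 happy
1255: 1255 → 177 → 86 → 53 → 41 → 34 → 104 → 128 → 164 → 66 → 61 → 26 → 8 → 64 → 41  — not base-12 happy
base-12 happy: 1252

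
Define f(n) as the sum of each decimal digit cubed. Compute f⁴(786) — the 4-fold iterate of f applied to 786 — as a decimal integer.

786 → 1071
1071 → 345
345 → 216
216 → 225

225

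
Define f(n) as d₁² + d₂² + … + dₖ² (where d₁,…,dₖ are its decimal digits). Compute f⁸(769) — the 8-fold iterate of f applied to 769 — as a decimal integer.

4

769 → 7² + 6² + 9² = 166
166 → 1² + 6² + 6² = 73
73 → 7² + 3² = 58
58 → 5² + 8² = 89
89 → 8² + 9² = 145
145 → 1² + 4² + 5² = 42
42 → 4² + 2² = 20
20 → 2² + 0² = 4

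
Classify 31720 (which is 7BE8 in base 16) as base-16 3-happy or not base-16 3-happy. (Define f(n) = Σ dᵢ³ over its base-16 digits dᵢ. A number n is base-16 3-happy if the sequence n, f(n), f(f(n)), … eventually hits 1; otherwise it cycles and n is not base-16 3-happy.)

base-16 3-happy

31720 = (7,11,14,8)_16 → 7³ + 11³ + 14³ + 8³ = 343 + 1331 + 2744 + 512 = 4930
4930 = (1,3,4,2)_16 → 1³ + 3³ + 4³ + 2³ = 1 + 27 + 64 + 8 = 100
100 = (6,4)_16 → 6³ + 4³ = 216 + 64 = 280
280 = (1,1,8)_16 → 1³ + 1³ + 8³ = 1 + 1 + 512 = 514
514 = (2,0,2)_16 → 2³ + 0³ + 2³ = 8 + 0 + 8 = 16
16 = (1,0)_16 → 1³ + 0³ = 1 + 0 = 1  — reached 1.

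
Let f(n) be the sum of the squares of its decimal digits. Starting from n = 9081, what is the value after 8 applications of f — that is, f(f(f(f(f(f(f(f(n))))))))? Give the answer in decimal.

145

9081 → 9² + 0² + 8² + 1² = 81 + 0 + 64 + 1 = 146
146 → 1² + 4² + 6² = 1 + 16 + 36 = 53
53 → 5² + 3² = 25 + 9 = 34
34 → 3² + 4² = 9 + 16 = 25
25 → 2² + 5² = 4 + 25 = 29
29 → 2² + 9² = 4 + 81 = 85
85 → 8² + 5² = 64 + 25 = 89
89 → 8² + 9² = 64 + 81 = 145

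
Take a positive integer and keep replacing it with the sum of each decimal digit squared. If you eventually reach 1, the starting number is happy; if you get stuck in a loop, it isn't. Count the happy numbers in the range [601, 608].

1

601: 601 → 37 → 58 → 89 → 145 → 42 → 20 → 4 → 16 → 37  — not happy
602: 602 → 40 → 16 → 37 → 58 → 89 → 145 → 42 → 20 → 4 → 16  — not happy
603: 603 → 45 → 41 → 17 → 50 → 25 → 29 → 85 → 89 → 145 → 42 → 20 → 4 → 16 → 37 → 58 → 89  — not happy
604: 604 → 52 → 29 → 85 → 89 → 145 → 42 → 20 → 4 → 16 → 37 → 58 → 89  — not happy
605: 605 → 61 → 37 → 58 → 89 → 145 → 42 → 20 → 4 → 16 → 37  — not happy
606: 606 → 72 → 53 → 34 → 25 → 29 → 85 → 89 → 145 → 42 → 20 → 4 → 16 → 37 → 58 → 89  — not happy
607: 607 → 85 → 89 → 145 → 42 → 20 → 4 → 16 → 37 → 58 → 89  — not happy
608: 608 → 100 → 1  — happy
happy: 608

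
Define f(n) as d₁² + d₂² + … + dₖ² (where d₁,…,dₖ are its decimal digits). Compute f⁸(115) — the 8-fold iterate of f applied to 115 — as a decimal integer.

115 → 1² + 1² + 5² = 1 + 1 + 25 = 27
27 → 2² + 7² = 4 + 49 = 53
53 → 5² + 3² = 25 + 9 = 34
34 → 3² + 4² = 9 + 16 = 25
25 → 2² + 5² = 4 + 25 = 29
29 → 2² + 9² = 4 + 81 = 85
85 → 8² + 5² = 64 + 25 = 89
89 → 8² + 9² = 64 + 81 = 145

145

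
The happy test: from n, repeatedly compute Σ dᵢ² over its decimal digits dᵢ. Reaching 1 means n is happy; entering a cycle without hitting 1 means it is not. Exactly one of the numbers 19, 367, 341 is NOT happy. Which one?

19: 19 → 82 → 68 → 100 → 1  — reaches 1 (happy)
367: 367 → 94 → 97 → 130 → 10 → 1  — reaches 1 (happy)
341: 341 → 26 → 40 → 16 → 37 → 58 → 89 → 145 → 42 → 20 → 4 → 16  — repeats 16 (not happy)

341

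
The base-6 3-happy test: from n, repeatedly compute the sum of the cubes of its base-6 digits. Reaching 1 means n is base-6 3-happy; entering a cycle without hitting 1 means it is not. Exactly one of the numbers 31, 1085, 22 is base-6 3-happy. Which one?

31: 31 → 126 → 54 → 28 → 128 → 62 → 73 → 9 → 28  — repeats 28 (not base-6 3-happy)
1085: 1085 → 250 → 190 → 190  — repeats 190 (not base-6 3-happy)
22: 22 → 91 → 36 → 1  — reaches 1 (base-6 3-happy)

22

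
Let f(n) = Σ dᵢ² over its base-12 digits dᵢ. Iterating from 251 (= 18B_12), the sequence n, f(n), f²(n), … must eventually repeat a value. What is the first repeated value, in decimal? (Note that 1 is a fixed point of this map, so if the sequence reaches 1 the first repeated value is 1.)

251 = (1,8,11)_12 → 1² + 8² + 11² = 186
186 = (1,3,6)_12 → 1² + 3² + 6² = 46
46 = (3,10)_12 → 3² + 10² = 109
109 = (9,1)_12 → 9² + 1² = 82
82 = (6,10)_12 → 6² + 10² = 136
136 = (11,4)_12 → 11² + 4² = 137
137 = (11,5)_12 → 11² + 5² = 146
146 = (1,0,2)_12 → 1² + 0² + 2² = 5
5 = (5)_12 → 5² = 25
25 = (2,1)_12 → 2² + 1² = 5  — 5 already appeared earlier.

5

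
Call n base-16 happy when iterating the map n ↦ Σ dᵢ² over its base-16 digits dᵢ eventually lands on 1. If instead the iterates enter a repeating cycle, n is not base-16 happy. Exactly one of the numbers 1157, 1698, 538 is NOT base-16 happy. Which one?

1698

1157: 1157 → 105 → 117 → 74 → 116 → 65 → 17 → 2 → 4 → 16 → 1  — reaches 1 (base-16 happy)
1698: 1698 → 140 → 208 → 169 → 181 → 146 → 85 → 50 → 13 → 169  — repeats 169 (not base-16 happy)
538: 538 → 105 → 117 → 74 → 116 → 65 → 17 → 2 → 4 → 16 → 1  — reaches 1 (base-16 happy)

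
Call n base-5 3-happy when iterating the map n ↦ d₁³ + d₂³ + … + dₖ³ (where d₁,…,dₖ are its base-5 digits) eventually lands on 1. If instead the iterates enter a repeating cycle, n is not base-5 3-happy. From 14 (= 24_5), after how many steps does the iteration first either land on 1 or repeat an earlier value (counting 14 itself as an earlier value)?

4

14 = (2,4)_5 → 2³ + 4³ = 8 + 64 = 72
72 = (2,4,2)_5 → 2³ + 4³ + 2³ = 8 + 64 + 8 = 80
80 = (3,1,0)_5 → 3³ + 1³ + 0³ = 27 + 1 + 0 = 28
28 = (1,0,3)_5 → 1³ + 0³ + 3³ = 1 + 0 + 27 = 28  — 28 repeats.
That took 4 steps.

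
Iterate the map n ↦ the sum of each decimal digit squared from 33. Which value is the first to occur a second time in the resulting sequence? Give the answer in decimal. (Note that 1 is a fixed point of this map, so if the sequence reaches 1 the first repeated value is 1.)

33 → 3² + 3² = 9 + 9 = 18
18 → 1² + 8² = 1 + 64 = 65
65 → 6² + 5² = 36 + 25 = 61
61 → 6² + 1² = 36 + 1 = 37
37 → 3² + 7² = 9 + 49 = 58
58 → 5² + 8² = 25 + 64 = 89
89 → 8² + 9² = 64 + 81 = 145
145 → 1² + 4² + 5² = 1 + 16 + 25 = 42
42 → 4² + 2² = 16 + 4 = 20
20 → 2² + 0² = 4 + 0 = 4
4 → 4² = 16
16 → 1² + 6² = 1 + 36 = 37  — 37 already appeared earlier.

37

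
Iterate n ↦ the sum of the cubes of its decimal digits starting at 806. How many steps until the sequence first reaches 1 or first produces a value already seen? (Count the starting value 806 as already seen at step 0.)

806 → 8³ + 0³ + 6³ = 728
728 → 7³ + 2³ + 8³ = 863
863 → 8³ + 6³ + 3³ = 755
755 → 7³ + 5³ + 5³ = 593
593 → 5³ + 9³ + 3³ = 881
881 → 8³ + 8³ + 1³ = 1025
1025 → 1³ + 0³ + 2³ + 5³ = 134
134 → 1³ + 3³ + 4³ = 92
92 → 9³ + 2³ = 737
737 → 7³ + 3³ + 7³ = 713
713 → 7³ + 1³ + 3³ = 371
371 → 3³ + 7³ + 1³ = 371  — 371 repeats.
That took 12 steps.

12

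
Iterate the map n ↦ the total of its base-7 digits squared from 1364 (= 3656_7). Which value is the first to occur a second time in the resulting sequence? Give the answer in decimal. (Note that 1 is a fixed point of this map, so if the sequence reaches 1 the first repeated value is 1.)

1364 = (3,6,5,6)_7 → 3² + 6² + 5² + 6² = 106
106 = (2,1,1)_7 → 2² + 1² + 1² = 6
6 = (6)_7 → 6² = 36
36 = (5,1)_7 → 5² + 1² = 26
26 = (3,5)_7 → 3² + 5² = 34
34 = (4,6)_7 → 4² + 6² = 52
52 = (1,0,3)_7 → 1² + 0² + 3² = 10
10 = (1,3)_7 → 1² + 3² = 10  — 10 already appeared earlier.

10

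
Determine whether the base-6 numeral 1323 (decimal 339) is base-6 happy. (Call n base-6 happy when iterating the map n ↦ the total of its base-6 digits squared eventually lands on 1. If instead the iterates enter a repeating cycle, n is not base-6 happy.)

not base-6 happy

339 = (1,3,2,3)_6 → 1² + 3² + 2² + 3² = 1 + 9 + 4 + 9 = 23
23 = (3,5)_6 → 3² + 5² = 9 + 25 = 34
34 = (5,4)_6 → 5² + 4² = 25 + 16 = 41
41 = (1,0,5)_6 → 1² + 0² + 5² = 1 + 0 + 25 = 26
26 = (4,2)_6 → 4² + 2² = 16 + 4 = 20
20 = (3,2)_6 → 3² + 2² = 9 + 4 = 13
13 = (2,1)_6 → 2² + 1² = 4 + 1 = 5
5 = (5)_6 → 5² = 25
25 = (4,1)_6 → 4² + 1² = 16 + 1 = 17
17 = (2,5)_6 → 2² + 5² = 4 + 25 = 29
29 = (4,5)_6 → 4² + 5² = 16 + 25 = 41  — 41 already seen; the sequence cycles without reaching 1.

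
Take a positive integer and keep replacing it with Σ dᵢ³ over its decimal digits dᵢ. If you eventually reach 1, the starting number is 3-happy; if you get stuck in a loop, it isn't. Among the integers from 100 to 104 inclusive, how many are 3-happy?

1

100: 100 → 1  — 3-happy
101: 101 → 2 → 8 → 512 → 134 → 92 → 737 → 713 → 371 → 371  — not 3-happy
102: 102 → 9 → 729 → 1080 → 513 → 153 → 153  — not 3-happy
103: 103 → 28 → 520 → 133 → 55 → 250 → 133  — not 3-happy
104: 104 → 65 → 341 → 92 → 737 → 713 → 371 → 371  — not 3-happy
3-happy: 100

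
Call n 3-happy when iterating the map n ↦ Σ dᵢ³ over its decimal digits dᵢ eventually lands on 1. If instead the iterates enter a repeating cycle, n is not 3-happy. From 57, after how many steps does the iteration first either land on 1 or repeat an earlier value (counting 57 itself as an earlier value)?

6

57 → 5³ + 7³ = 468
468 → 4³ + 6³ + 8³ = 792
792 → 7³ + 9³ + 2³ = 1080
1080 → 1³ + 0³ + 8³ + 0³ = 513
513 → 5³ + 1³ + 3³ = 153
153 → 1³ + 5³ + 3³ = 153  — 153 repeats.
That took 6 steps.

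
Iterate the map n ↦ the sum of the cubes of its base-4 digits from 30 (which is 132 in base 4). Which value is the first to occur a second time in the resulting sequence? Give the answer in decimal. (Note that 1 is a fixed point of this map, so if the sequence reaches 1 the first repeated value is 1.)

9

30 = (1,3,2)_4 → 1³ + 3³ + 2³ = 1 + 27 + 8 = 36
36 = (2,1,0)_4 → 2³ + 1³ + 0³ = 8 + 1 + 0 = 9
9 = (2,1)_4 → 2³ + 1³ = 8 + 1 = 9  — 9 already appeared earlier.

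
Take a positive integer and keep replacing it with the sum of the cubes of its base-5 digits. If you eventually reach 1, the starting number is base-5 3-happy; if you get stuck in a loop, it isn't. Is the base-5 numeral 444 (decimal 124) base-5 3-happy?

not base-5 3-happy

124 = (4,4,4)_5 → 4³ + 4³ + 4³ = 192
192 = (1,2,3,2)_5 → 1³ + 2³ + 3³ + 2³ = 44
44 = (1,3,4)_5 → 1³ + 3³ + 4³ = 92
92 = (3,3,2)_5 → 3³ + 3³ + 2³ = 62
62 = (2,2,2)_5 → 2³ + 2³ + 2³ = 24
24 = (4,4)_5 → 4³ + 4³ = 128
128 = (1,0,0,3)_5 → 1³ + 0³ + 0³ + 3³ = 28
28 = (1,0,3)_5 → 1³ + 0³ + 3³ = 28  — 28 already seen; the sequence cycles without reaching 1.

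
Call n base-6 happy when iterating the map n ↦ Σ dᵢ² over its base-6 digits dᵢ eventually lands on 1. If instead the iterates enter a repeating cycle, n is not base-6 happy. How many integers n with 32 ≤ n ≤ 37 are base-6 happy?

1

32: 32 → 29 → 41 → 26 → 20 → 13 → 5 → 25 → 17 → 29  (repeats 29)
33: 33 → 34 → 41 → 26 → 20 → 13 → 5 → 25 → 17 → 29 → 41  (repeats 41)
34: 34 → 41 → 26 → 20 → 13 → 5 → 25 → 17 → 29 → 41  (repeats 41)
35: 35 → 50 → 9 → 10 → 17 → 29 → 41 → 26 → 20 → 13 → 5 → 25 → 17  (repeats 17)
36: 36 → 1  (reaches 1)
37: 37 → 2 → 4 → 16 → 20 → 13 → 5 → 25 → 17 → 29 → 41 → 26 → 20  (repeats 20)
base-6 happy: 36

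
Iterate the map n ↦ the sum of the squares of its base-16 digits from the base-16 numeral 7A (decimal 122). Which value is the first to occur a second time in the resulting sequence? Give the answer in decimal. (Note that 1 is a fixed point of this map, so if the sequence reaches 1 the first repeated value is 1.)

122 = (7,10)_16 → 7² + 10² = 149
149 = (9,5)_16 → 9² + 5² = 106
106 = (6,10)_16 → 6² + 10² = 136
136 = (8,8)_16 → 8² + 8² = 128
128 = (8,0)_16 → 8² + 0² = 64
64 = (4,0)_16 → 4² + 0² = 16
16 = (1,0)_16 → 1² + 0² = 1  — reached the fixed point 1.
1 → 1, so 1 is the first repeated value.

1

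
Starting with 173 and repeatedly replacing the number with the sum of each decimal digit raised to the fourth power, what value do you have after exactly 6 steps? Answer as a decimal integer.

173 → 1⁴ + 7⁴ + 3⁴ = 2483
2483 → 2⁴ + 4⁴ + 8⁴ + 3⁴ = 4449
4449 → 4⁴ + 4⁴ + 4⁴ + 9⁴ = 7329
7329 → 7⁴ + 3⁴ + 2⁴ + 9⁴ = 9059
9059 → 9⁴ + 0⁴ + 5⁴ + 9⁴ = 13747
13747 → 1⁴ + 3⁴ + 7⁴ + 4⁴ + 7⁴ = 5140

5140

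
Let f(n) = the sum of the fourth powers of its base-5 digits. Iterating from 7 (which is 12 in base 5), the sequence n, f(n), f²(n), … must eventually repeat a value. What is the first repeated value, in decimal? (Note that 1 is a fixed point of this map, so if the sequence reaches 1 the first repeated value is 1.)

353

7 = (1,2)_5 → 17
17 = (3,2)_5 → 97
97 = (3,4,2)_5 → 353
353 = (2,4,0,3)_5 → 353  — 353 already appeared earlier.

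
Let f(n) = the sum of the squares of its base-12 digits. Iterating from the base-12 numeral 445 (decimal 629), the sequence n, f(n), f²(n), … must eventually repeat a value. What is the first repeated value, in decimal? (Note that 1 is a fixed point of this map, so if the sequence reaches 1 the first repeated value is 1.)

629 = (4,4,5)_12 → 57
57 = (4,9)_12 → 97
97 = (8,1)_12 → 65
65 = (5,5)_12 → 50
50 = (4,2)_12 → 20
20 = (1,8)_12 → 65  — 65 already appeared earlier.

65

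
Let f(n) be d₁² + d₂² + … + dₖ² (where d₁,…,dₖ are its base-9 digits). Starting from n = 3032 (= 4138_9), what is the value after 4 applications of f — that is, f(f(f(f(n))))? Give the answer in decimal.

3032 = (4,1,3,8)_9 → 4² + 1² + 3² + 8² = 90
90 = (1,1,0)_9 → 1² + 1² + 0² = 2
2 = (2)_9 → 2² = 4
4 = (4)_9 → 4² = 16

16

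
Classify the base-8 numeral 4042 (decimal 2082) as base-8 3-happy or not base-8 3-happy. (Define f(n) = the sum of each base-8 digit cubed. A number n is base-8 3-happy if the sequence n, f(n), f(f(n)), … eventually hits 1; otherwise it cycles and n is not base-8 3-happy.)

2082 = (4,0,4,2)_8 → 4³ + 0³ + 4³ + 2³ = 64 + 0 + 64 + 8 = 136
136 = (2,1,0)_8 → 2³ + 1³ + 0³ = 8 + 1 + 0 = 9
9 = (1,1)_8 → 1³ + 1³ = 1 + 1 = 2
2 = (2)_8 → 2³ = 8
8 = (1,0)_8 → 1³ + 0³ = 1 + 0 = 1  — reached 1.

base-8 3-happy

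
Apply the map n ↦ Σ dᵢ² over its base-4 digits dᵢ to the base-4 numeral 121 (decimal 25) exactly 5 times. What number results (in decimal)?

1

25 = (1,2,1)_4 → 1² + 2² + 1² = 6
6 = (1,2)_4 → 1² + 2² = 5
5 = (1,1)_4 → 1² + 1² = 2
2 = (2)_4 → 2² = 4
4 = (1,0)_4 → 1² + 0² = 1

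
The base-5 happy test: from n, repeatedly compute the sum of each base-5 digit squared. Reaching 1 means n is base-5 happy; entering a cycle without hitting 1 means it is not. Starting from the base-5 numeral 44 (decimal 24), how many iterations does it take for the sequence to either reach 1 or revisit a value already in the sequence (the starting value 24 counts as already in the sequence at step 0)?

7

24 = (4,4)_5 → 32
32 = (1,1,2)_5 → 6
6 = (1,1)_5 → 2
2 = (2)_5 → 4
4 = (4)_5 → 16
16 = (3,1)_5 → 10
10 = (2,0)_5 → 4  — 4 repeats.
That took 7 steps.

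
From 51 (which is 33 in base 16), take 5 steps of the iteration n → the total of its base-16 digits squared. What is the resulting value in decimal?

51 = (3,3)_16 → 18
18 = (1,2)_16 → 5
5 = (5)_16 → 25
25 = (1,9)_16 → 82
82 = (5,2)_16 → 29

29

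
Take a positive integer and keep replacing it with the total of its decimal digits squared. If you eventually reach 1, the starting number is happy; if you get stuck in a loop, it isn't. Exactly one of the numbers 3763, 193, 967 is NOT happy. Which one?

967

3763: 3763 → 103 → 10 → 1  — reaches 1 (happy)
193: 193 → 91 → 82 → 68 → 100 → 1  — reaches 1 (happy)
967: 967 → 166 → 73 → 58 → 89 → 145 → 42 → 20 → 4 → 16 → 37 → 58  — repeats 58 (not happy)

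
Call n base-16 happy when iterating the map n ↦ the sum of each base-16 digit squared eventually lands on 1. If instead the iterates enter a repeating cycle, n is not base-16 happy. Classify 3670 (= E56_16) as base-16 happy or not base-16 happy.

3670 = (14,5,6)_16 → 257
257 = (1,0,1)_16 → 2
2 = (2)_16 → 4
4 = (4)_16 → 16
16 = (1,0)_16 → 1  — reached 1.

base-16 happy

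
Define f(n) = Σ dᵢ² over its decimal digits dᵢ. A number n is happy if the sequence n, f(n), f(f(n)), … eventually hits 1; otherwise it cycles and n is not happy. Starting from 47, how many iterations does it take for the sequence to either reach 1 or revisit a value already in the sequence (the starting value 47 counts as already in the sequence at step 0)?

47 → 4² + 7² = 65
65 → 6² + 5² = 61
61 → 6² + 1² = 37
37 → 3² + 7² = 58
58 → 5² + 8² = 89
89 → 8² + 9² = 145
145 → 1² + 4² + 5² = 42
42 → 4² + 2² = 20
20 → 2² + 0² = 4
4 → 4² = 16
16 → 1² + 6² = 37  — 37 repeats.
That took 11 steps.

11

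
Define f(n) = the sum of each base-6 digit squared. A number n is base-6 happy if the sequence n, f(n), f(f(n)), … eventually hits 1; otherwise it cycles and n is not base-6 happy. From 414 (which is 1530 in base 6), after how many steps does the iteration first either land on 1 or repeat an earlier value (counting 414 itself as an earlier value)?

13

414 = (1,5,3,0)_6 → 1² + 5² + 3² + 0² = 1 + 25 + 9 + 0 = 35
35 = (5,5)_6 → 5² + 5² = 25 + 25 = 50
50 = (1,2,2)_6 → 1² + 2² + 2² = 1 + 4 + 4 = 9
9 = (1,3)_6 → 1² + 3² = 1 + 9 = 10
10 = (1,4)_6 → 1² + 4² = 1 + 16 = 17
17 = (2,5)_6 → 2² + 5² = 4 + 25 = 29
29 = (4,5)_6 → 4² + 5² = 16 + 25 = 41
41 = (1,0,5)_6 → 1² + 0² + 5² = 1 + 0 + 25 = 26
26 = (4,2)_6 → 4² + 2² = 16 + 4 = 20
20 = (3,2)_6 → 3² + 2² = 9 + 4 = 13
13 = (2,1)_6 → 2² + 1² = 4 + 1 = 5
5 = (5)_6 → 5² = 25
25 = (4,1)_6 → 4² + 1² = 16 + 1 = 17  — 17 repeats.
That took 13 steps.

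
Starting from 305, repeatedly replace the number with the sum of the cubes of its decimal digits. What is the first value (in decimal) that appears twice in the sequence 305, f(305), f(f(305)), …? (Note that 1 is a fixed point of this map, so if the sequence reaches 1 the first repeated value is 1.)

371

305 → 3³ + 0³ + 5³ = 152
152 → 1³ + 5³ + 2³ = 134
134 → 1³ + 3³ + 4³ = 92
92 → 9³ + 2³ = 737
737 → 7³ + 3³ + 7³ = 713
713 → 7³ + 1³ + 3³ = 371
371 → 3³ + 7³ + 1³ = 371  — 371 already appeared earlier.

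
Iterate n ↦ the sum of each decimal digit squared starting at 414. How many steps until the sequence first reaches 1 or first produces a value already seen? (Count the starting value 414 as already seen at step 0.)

414 → 4² + 1² + 4² = 33
33 → 3² + 3² = 18
18 → 1² + 8² = 65
65 → 6² + 5² = 61
61 → 6² + 1² = 37
37 → 3² + 7² = 58
58 → 5² + 8² = 89
89 → 8² + 9² = 145
145 → 1² + 4² + 5² = 42
42 → 4² + 2² = 20
20 → 2² + 0² = 4
4 → 4² = 16
16 → 1² + 6² = 37  — 37 repeats.
That took 13 steps.

13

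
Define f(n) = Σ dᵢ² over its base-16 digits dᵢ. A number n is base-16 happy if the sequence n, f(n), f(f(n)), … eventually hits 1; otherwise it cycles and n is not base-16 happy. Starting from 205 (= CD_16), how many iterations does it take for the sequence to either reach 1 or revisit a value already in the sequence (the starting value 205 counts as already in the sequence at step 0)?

9

205 = (12,13)_16 → 12² + 13² = 144 + 169 = 313
313 = (1,3,9)_16 → 1² + 3² + 9² = 1 + 9 + 81 = 91
91 = (5,11)_16 → 5² + 11² = 25 + 121 = 146
146 = (9,2)_16 → 9² + 2² = 81 + 4 = 85
85 = (5,5)_16 → 5² + 5² = 25 + 25 = 50
50 = (3,2)_16 → 3² + 2² = 9 + 4 = 13
13 = (13)_16 → 13² = 169
169 = (10,9)_16 → 10² + 9² = 100 + 81 = 181
181 = (11,5)_16 → 11² + 5² = 121 + 25 = 146  — 146 repeats.
That took 9 steps.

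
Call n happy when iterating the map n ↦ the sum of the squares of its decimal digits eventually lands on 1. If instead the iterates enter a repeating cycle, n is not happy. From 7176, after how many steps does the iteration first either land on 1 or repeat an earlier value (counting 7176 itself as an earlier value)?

15

7176 → 7² + 1² + 7² + 6² = 49 + 1 + 49 + 36 = 135
135 → 1² + 3² + 5² = 1 + 9 + 25 = 35
35 → 3² + 5² = 9 + 25 = 34
34 → 3² + 4² = 9 + 16 = 25
25 → 2² + 5² = 4 + 25 = 29
29 → 2² + 9² = 4 + 81 = 85
85 → 8² + 5² = 64 + 25 = 89
89 → 8² + 9² = 64 + 81 = 145
145 → 1² + 4² + 5² = 1 + 16 + 25 = 42
42 → 4² + 2² = 16 + 4 = 20
20 → 2² + 0² = 4 + 0 = 4
4 → 4² = 16
16 → 1² + 6² = 1 + 36 = 37
37 → 3² + 7² = 9 + 49 = 58
58 → 5² + 8² = 25 + 64 = 89  — 89 repeats.
That took 15 steps.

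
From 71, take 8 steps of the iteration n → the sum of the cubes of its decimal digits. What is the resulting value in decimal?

71 → 7³ + 1³ = 344
344 → 3³ + 4³ + 4³ = 155
155 → 1³ + 5³ + 5³ = 251
251 → 2³ + 5³ + 1³ = 134
134 → 1³ + 3³ + 4³ = 92
92 → 9³ + 2³ = 737
737 → 7³ + 3³ + 7³ = 713
713 → 7³ + 1³ + 3³ = 371

371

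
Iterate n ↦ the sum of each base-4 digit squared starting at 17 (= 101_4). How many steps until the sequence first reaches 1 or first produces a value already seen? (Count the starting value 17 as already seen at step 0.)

17 = (1,0,1)_4 → 1² + 0² + 1² = 1 + 0 + 1 = 2
2 = (2)_4 → 2² = 4
4 = (1,0)_4 → 1² + 0² = 1 + 0 = 1  — reached 1.
That took 3 steps.

3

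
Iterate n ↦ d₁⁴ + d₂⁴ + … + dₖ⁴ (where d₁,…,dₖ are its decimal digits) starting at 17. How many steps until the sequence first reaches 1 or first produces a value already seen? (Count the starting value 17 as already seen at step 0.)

17 → 1⁴ + 7⁴ = 2402
2402 → 2⁴ + 4⁴ + 0⁴ + 2⁴ = 288
288 → 2⁴ + 8⁴ + 8⁴ = 8208
8208 → 8⁴ + 2⁴ + 0⁴ + 8⁴ = 8208  — 8208 repeats.
That took 4 steps.

4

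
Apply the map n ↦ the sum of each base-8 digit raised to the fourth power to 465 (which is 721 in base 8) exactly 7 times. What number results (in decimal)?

16

465 = (7,2,1)_8 → 7⁴ + 2⁴ + 1⁴ = 2401 + 16 + 1 = 2418
2418 = (4,5,6,2)_8 → 4⁴ + 5⁴ + 6⁴ + 2⁴ = 256 + 625 + 1296 + 16 = 2193
2193 = (4,2,2,1)_8 → 4⁴ + 2⁴ + 2⁴ + 1⁴ = 256 + 16 + 16 + 1 = 289
289 = (4,4,1)_8 → 4⁴ + 4⁴ + 1⁴ = 256 + 256 + 1 = 513
513 = (1,0,0,1)_8 → 1⁴ + 0⁴ + 0⁴ + 1⁴ = 1 + 0 + 0 + 1 = 2
2 = (2)_8 → 2⁴ = 16
16 = (2,0)_8 → 2⁴ + 0⁴ = 16 + 0 = 16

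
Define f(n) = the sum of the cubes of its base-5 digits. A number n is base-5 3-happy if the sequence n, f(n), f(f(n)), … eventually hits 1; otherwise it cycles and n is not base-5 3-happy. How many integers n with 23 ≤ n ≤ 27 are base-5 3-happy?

23: 23 → 91 → 55 → 9 → 65 → 35 → 9  — not base-5 3-happy
24: 24 → 128 → 28 → 28  — not base-5 3-happy
25: 25 → 1  — base-5 3-happy
26: 26 → 2 → 8 → 28 → 28  — not base-5 3-happy
27: 27 → 9 → 65 → 35 → 9  — not base-5 3-happy
base-5 3-happy: 25

1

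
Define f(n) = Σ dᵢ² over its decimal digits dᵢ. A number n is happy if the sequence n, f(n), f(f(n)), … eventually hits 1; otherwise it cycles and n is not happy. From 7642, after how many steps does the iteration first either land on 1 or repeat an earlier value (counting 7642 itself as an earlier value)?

7642 → 7² + 6² + 4² + 2² = 105
105 → 1² + 0² + 5² = 26
26 → 2² + 6² = 40
40 → 4² + 0² = 16
16 → 1² + 6² = 37
37 → 3² + 7² = 58
58 → 5² + 8² = 89
89 → 8² + 9² = 145
145 → 1² + 4² + 5² = 42
42 → 4² + 2² = 20
20 → 2² + 0² = 4
4 → 4² = 16  — 16 repeats.
That took 12 steps.

12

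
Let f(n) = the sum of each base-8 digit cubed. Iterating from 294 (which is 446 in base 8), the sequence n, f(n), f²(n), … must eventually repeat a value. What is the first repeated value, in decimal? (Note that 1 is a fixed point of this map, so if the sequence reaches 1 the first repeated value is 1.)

294 = (4,4,6)_8 → 4³ + 4³ + 6³ = 64 + 64 + 216 = 344
344 = (5,3,0)_8 → 5³ + 3³ + 0³ = 125 + 27 + 0 = 152
152 = (2,3,0)_8 → 2³ + 3³ + 0³ = 8 + 27 + 0 = 35
35 = (4,3)_8 → 4³ + 3³ = 64 + 27 = 91
91 = (1,3,3)_8 → 1³ + 3³ + 3³ = 1 + 27 + 27 = 55
55 = (6,7)_8 → 6³ + 7³ = 216 + 343 = 559
559 = (1,0,5,7)_8 → 1³ + 0³ + 5³ + 7³ = 1 + 0 + 125 + 343 = 469
469 = (7,2,5)_8 → 7³ + 2³ + 5³ = 343 + 8 + 125 = 476
476 = (7,3,4)_8 → 7³ + 3³ + 4³ = 343 + 27 + 64 = 434
434 = (6,6,2)_8 → 6³ + 6³ + 2³ = 216 + 216 + 8 = 440
440 = (6,7,0)_8 → 6³ + 7³ + 0³ = 216 + 343 + 0 = 559  — 559 already appeared earlier.

559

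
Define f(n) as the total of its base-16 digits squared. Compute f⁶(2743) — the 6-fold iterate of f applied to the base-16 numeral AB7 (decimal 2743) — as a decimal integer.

2743 = (10,11,7)_16 → 10² + 11² + 7² = 100 + 121 + 49 = 270
270 = (1,0,14)_16 → 1² + 0² + 14² = 1 + 0 + 196 = 197
197 = (12,5)_16 → 12² + 5² = 144 + 25 = 169
169 = (10,9)_16 → 10² + 9² = 100 + 81 = 181
181 = (11,5)_16 → 11² + 5² = 121 + 25 = 146
146 = (9,2)_16 → 9² + 2² = 81 + 4 = 85

85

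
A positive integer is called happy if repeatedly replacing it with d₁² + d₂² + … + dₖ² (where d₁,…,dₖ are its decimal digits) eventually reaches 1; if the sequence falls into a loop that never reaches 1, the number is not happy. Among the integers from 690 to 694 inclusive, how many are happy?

1

690: 690 → 117 → 51 → 26 → 40 → 16 → 37 → 58 → 89 → 145 → 42 → 20 → 4 → 16  — not happy
691: 691 → 118 → 66 → 72 → 53 → 34 → 25 → 29 → 85 → 89 → 145 → 42 → 20 → 4 → 16 → 37 → 58 → 89  — not happy
692: 692 → 121 → 6 → 36 → 45 → 41 → 17 → 50 → 25 → 29 → 85 → 89 → 145 → 42 → 20 → 4 → 16 → 37 → 58 → 89  — not happy
693: 693 → 126 → 41 → 17 → 50 → 25 → 29 → 85 → 89 → 145 → 42 → 20 → 4 → 16 → 37 → 58 → 89  — not happy
694: 694 → 133 → 19 → 82 → 68 → 100 → 1  — happy
happy: 694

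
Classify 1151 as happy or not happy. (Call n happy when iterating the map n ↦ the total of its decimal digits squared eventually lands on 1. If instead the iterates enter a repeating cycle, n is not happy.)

1151 → 1² + 1² + 5² + 1² = 28
28 → 2² + 8² = 68
68 → 6² + 8² = 100
100 → 1² + 0² + 0² = 1  — reached 1.

happy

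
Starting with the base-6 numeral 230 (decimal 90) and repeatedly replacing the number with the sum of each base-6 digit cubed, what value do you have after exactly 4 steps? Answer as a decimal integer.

90 = (2,3,0)_6 → 2³ + 3³ + 0³ = 8 + 27 + 0 = 35
35 = (5,5)_6 → 5³ + 5³ = 125 + 125 = 250
250 = (1,0,5,4)_6 → 1³ + 0³ + 5³ + 4³ = 1 + 0 + 125 + 64 = 190
190 = (5,1,4)_6 → 5³ + 1³ + 4³ = 125 + 1 + 64 = 190

190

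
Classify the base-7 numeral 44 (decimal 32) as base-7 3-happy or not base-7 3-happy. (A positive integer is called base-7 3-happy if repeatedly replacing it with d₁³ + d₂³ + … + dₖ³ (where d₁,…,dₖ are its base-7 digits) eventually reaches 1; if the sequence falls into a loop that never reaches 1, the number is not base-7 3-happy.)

32 = (4,4)_7 → 4³ + 4³ = 128
128 = (2,4,2)_7 → 2³ + 4³ + 2³ = 80
80 = (1,4,3)_7 → 1³ + 4³ + 3³ = 92
92 = (1,6,1)_7 → 1³ + 6³ + 1³ = 218
218 = (4,3,1)_7 → 4³ + 3³ + 1³ = 92  — 92 already seen; the sequence cycles without reaching 1.

not base-7 3-happy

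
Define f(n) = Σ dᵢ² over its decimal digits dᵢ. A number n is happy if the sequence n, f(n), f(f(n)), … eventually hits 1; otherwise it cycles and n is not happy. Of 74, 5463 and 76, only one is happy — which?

5463

74: 74 → 65 → 61 → 37 → 58 → 89 → 145 → 42 → 20 → 4 → 16 → 37  — repeats 37 (not happy)
5463: 5463 → 86 → 100 → 1  — reaches 1 (happy)
76: 76 → 85 → 89 → 145 → 42 → 20 → 4 → 16 → 37 → 58 → 89  — repeats 89 (not happy)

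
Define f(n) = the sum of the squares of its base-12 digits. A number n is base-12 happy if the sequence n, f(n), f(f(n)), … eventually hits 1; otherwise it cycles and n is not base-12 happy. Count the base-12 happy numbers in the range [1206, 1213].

1206: 1206 → 116 → 145 → 2 → 4 → 16 → 17 → 26 → 8 → 64 → 41 → 34 → 104 → 128 → 164 → 66 → 61 → 26  — not base-12 happy
1207: 1207 → 129 → 181 → 11 → 121 → 101 → 89 → 74 → 40 → 25 → 5 → 25  — not base-12 happy
1208: 1208 → 144 → 1  — base-12 happy
1209: 1209 → 161 → 27 → 13 → 2 → 4 → 16 → 17 → 26 → 8 → 64 → 41 → 34 → 104 → 128 → 164 → 66 → 61 → 26  — not base-12 happy
1210: 1210 → 180 → 10 → 100 → 80 → 100  — not base-12 happy
1211: 1211 → 201 → 98 → 68 → 89 → 74 → 40 → 25 → 5 → 25  — not base-12 happy
1212: 1212 → 89 → 74 → 40 → 25 → 5 → 25  — not base-12 happy
1213: 1213 → 90 → 85 → 50 → 20 → 65 → 50  — not base-12 happy
base-12 happy: 1208

1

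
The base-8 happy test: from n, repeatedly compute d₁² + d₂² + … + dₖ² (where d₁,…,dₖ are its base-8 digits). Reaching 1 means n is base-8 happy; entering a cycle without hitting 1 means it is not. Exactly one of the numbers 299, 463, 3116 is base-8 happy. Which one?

3116

299: 299 → 50 → 40 → 25 → 10 → 5 → 25  — repeats 25 (not base-8 happy)
463: 463 → 99 → 26 → 13 → 26  — repeats 26 (not base-8 happy)
3116: 3116 → 77 → 27 → 18 → 8 → 1  — reaches 1 (base-8 happy)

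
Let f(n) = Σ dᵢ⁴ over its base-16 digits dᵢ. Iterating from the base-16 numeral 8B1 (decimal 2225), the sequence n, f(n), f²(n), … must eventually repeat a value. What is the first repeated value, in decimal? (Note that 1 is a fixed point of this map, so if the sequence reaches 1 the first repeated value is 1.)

6914

2225 = (8,11,1)_16 → 8⁴ + 11⁴ + 1⁴ = 4096 + 14641 + 1 = 18738
18738 = (4,9,3,2)_16 → 4⁴ + 9⁴ + 3⁴ + 2⁴ = 256 + 6561 + 81 + 16 = 6914
6914 = (1,11,0,2)_16 → 1⁴ + 11⁴ + 0⁴ + 2⁴ = 1 + 14641 + 0 + 16 = 14658
14658 = (3,9,4,2)_16 → 3⁴ + 9⁴ + 4⁴ + 2⁴ = 81 + 6561 + 256 + 16 = 6914  — 6914 already appeared earlier.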